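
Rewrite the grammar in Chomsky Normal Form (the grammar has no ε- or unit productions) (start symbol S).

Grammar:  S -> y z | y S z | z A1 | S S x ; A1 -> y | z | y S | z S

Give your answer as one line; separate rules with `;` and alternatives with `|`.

Introduce a nonterminal for each terminal appearing in a rule of length ≥ 2: X1 → y, X2 → z, X3 → x.
Binarize each right-hand side of length ≥ 3 by chaining fresh nonterminals (Y1, Y2, …): affected rules were S → X1 S X2; S → S S X3.

S -> X1 X2 | X1 Y1 | X2 A1 | S Y2; A1 -> y | z | X1 S | X2 S; X1 -> y; X2 -> z; X3 -> x; Y1 -> S X2; Y2 -> S X3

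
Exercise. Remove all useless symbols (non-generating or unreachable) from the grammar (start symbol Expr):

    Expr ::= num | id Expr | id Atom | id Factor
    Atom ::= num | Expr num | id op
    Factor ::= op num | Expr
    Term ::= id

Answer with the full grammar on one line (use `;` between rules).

Generating nonterminals: {Atom, Expr, Factor, Term}.
Reachable from Expr after that: {Atom, Expr, Factor}.
Removed useless symbols: {Term} and every production mentioning them.

Expr ::= num | id Expr | id Atom | id Factor; Atom ::= num | Expr num | id op; Factor ::= op num | Expr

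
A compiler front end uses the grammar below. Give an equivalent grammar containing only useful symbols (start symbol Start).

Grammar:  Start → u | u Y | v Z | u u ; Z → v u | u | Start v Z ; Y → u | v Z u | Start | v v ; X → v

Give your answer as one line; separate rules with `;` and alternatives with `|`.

Generating nonterminals: {Start, X, Y, Z}.
Reachable from Start after that: {Start, Y, Z}.
Removed useless symbols: {X} and every production mentioning them.

Start → u | u Y | v Z | u u; Z → v u | u | Start v Z; Y → u | v Z u | Start | v v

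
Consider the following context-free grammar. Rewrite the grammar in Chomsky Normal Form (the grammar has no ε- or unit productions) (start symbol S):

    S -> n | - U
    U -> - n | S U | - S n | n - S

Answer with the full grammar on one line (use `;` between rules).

Introduce a nonterminal for each terminal appearing in a rule of length ≥ 2: X1 → -, X2 → n.
Binarize each right-hand side of length ≥ 3 by chaining fresh nonterminals (Y1, Y2, …): affected rules were U → X1 S X2; U → X2 X1 S.

S -> n | X1 U; U -> X1 X2 | S U | X1 Y1 | X2 Y2; X1 -> -; X2 -> n; Y1 -> S X2; Y2 -> X1 S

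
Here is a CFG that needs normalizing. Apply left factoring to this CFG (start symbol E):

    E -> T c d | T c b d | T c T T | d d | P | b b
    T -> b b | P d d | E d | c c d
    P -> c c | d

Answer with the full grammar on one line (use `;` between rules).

E -> d d | P | b b | T c E'; T -> b b | P d d | E d | c c d; P -> c c | d; E' -> d | b d | T T

E has alternatives sharing prefix 'T c': factor to E → T c E' with E' → d | b d | T T.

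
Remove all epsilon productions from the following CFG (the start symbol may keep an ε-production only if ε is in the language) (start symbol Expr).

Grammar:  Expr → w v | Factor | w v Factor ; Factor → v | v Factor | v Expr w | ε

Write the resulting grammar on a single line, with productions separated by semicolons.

Expr → w v | Factor | w v Factor | ε; Factor → v | v Factor | v Expr w | v w

Nullable nonterminals: {Expr, Factor}.
ε ∈ L(G) since Expr is nullable, so keep Expr → ε.
Expand every rule over subsets of its nullable positions: Factor → v Expr w gives v Expr w | v w.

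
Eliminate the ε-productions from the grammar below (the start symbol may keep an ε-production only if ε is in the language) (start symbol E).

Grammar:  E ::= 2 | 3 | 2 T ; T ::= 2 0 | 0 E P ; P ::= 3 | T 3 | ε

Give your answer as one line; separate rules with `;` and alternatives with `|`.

E ::= 2 | 3 | 2 T; T ::= 2 0 | 0 E P | 0 E; P ::= 3 | T 3

The nullable symbols are {P}.
ε ∉ L(G), so no ε-production is kept.
Add the nullable-subset variants: T → 0 E P gives 0 E P | 0 E.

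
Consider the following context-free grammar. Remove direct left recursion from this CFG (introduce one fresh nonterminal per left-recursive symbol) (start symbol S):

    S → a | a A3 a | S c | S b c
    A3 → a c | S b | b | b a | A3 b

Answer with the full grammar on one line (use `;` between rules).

S → a S' | a A3 a S'; A3 → a c A3' | S b A3' | b A3' | b a A3'; S' → c S' | b c S' | ε; A3' → b A3' | ε

Left recursion appears on S, A3.
For S: α = {c, b c}, β = {a, a A3 a}. Rewrite as S → β S' and S' → α S' | ε.
For A3: α = {b}, β = {a c, S b, b, b a}. Rewrite as A3 → β A3' and A3' → α A3' | ε.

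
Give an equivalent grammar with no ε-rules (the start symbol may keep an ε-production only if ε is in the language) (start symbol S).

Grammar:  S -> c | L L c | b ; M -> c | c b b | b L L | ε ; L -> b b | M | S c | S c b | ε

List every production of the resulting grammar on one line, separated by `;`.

S -> c | L L c | L c | b; M -> c | c b b | b L L | b L | b; L -> b b | M | S c | S c b

The nullable symbols are {L, M}.
ε ∉ L(G), so no ε-production is kept.
Add the nullable-subset variants: S → L L c gives L L c | L c. M → b L L gives b L L | b L | b.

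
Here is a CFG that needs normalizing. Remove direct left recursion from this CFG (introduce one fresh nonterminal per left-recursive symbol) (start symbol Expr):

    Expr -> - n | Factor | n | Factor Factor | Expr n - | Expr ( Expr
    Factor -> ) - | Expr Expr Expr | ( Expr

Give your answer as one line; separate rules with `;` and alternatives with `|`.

Expr is directly left-recursive.
For Expr: α = {n -, ( Expr}, β = {- n, Factor, n, Factor Factor}. Rewrite as Expr → β Expr1 and Expr1 → α Expr1 | ε.

Expr -> - n Expr1 | Factor Expr1 | n Expr1 | Factor Factor Expr1; Factor -> ) - | Expr Expr Expr | ( Expr; Expr1 -> n - Expr1 | ( Expr Expr1 | ε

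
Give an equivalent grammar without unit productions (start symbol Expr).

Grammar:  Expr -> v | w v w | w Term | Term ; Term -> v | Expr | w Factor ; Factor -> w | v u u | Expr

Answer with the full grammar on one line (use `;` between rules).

Unit pairs: Expr ⇒* {Term}; Factor ⇒* {Expr, Term}; Term ⇒* {Expr}.
Replace each nonterminal's rules with the union of the non-unit rules of every nonterminal it unit-derives.

Expr -> v | w Factor | w v w | w Term; Term -> v | w Factor | w v w | w Term; Factor -> v | w Factor | w | v u u | w v w | w Term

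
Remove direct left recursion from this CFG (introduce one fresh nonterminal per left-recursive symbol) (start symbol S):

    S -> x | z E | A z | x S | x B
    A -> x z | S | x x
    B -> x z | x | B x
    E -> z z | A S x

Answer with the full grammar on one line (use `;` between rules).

Directly left-recursive nonterminal: B.
For B: α = {x}, β = {x z, x}. Rewrite as B → β B' and B' → α B' | ε.

S -> x | z E | A z | x S | x B; A -> x z | S | x x; B -> x z B' | x B'; E -> z z | A S x; B' -> x B' | ε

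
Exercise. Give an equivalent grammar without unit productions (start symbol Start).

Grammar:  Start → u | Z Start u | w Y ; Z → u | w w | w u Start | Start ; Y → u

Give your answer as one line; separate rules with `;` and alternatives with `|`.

Start → u | Z Start u | w Y; Z → u | w w | w u Start | Z Start u | w Y; Y → u

Unit pairs: Z ⇒* {Start}.
For each unit pair (A, B), copy every non-unit production of B to A, then drop all unit productions.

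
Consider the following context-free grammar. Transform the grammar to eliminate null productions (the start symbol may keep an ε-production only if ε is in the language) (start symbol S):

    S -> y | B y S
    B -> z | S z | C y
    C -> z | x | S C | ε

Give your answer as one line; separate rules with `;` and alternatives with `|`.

S -> y | B y S; B -> z | S z | C y | y; C -> z | x | S C | S

The nullable symbols are {C}.
ε ∉ L(G), so no ε-production is kept.
Add the nullable-subset variants: B → C y gives C y | y. C → S C gives S C | S.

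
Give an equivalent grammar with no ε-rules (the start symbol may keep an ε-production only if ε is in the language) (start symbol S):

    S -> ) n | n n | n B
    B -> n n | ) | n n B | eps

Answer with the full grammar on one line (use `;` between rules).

The nullable symbols are {B}.
ε ∉ L(G), so no ε-production is kept.
Expand every rule over subsets of its nullable positions: S → n B gives n B | n.

S -> ) n | n n | n B | n; B -> n n | ) | n n B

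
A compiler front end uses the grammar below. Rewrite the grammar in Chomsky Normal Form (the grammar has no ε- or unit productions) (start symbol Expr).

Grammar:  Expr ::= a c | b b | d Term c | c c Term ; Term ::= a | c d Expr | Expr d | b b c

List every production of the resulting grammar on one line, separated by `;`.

Introduce a nonterminal for each terminal appearing in a rule of length ≥ 2: X1 → a, X2 → c, X3 → b, X4 → d.
Binarize each right-hand side of length ≥ 3 by chaining fresh nonterminals (Y1, Y2, …): affected rules were Expr → X4 Term X2; Expr → X2 X2 Term; Term → X2 X4 Expr; Term → X3 X3 X2.

Expr ::= X1 X2 | X3 X3 | X4 Y1 | X2 Y2; Term ::= a | X2 Y3 | Expr X4 | X3 Y4; X1 ::= a; X2 ::= c; X3 ::= b; X4 ::= d; Y1 ::= Term X2; Y2 ::= X2 Term; Y3 ::= X4 Expr; Y4 ::= X3 X2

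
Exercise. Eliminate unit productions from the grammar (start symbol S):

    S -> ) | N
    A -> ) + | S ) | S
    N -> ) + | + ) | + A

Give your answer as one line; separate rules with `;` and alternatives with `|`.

S -> ) | ) + | + ) | + A; A -> ) | ) + | + ) | + A | S ); N -> ) + | + ) | + A

Unit pairs: A ⇒* {N, S}; S ⇒* {N}.
Replace each nonterminal's rules with the union of the non-unit rules of every nonterminal it unit-derives.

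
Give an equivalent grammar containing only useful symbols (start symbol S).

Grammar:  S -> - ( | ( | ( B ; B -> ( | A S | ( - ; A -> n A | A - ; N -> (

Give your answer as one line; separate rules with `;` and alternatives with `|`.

S -> - ( | ( | ( B; B -> ( | ( -

Generating nonterminals: {B, N, S}.
Reachable from S after that: {B, S}.
Removed useless symbols: {A, N} and every production mentioning them.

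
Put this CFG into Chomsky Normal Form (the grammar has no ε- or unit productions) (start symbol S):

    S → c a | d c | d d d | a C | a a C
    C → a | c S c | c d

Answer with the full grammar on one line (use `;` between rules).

Introduce a nonterminal for each terminal appearing in a rule of length ≥ 2: X1 → c, X2 → a, X3 → d.
Binarize each right-hand side of length ≥ 3 by chaining fresh nonterminals (Y1, Y2, …): affected rules were S → X3 X3 X3; S → X2 X2 C; C → X1 S X1.

S → X1 X2 | X3 X1 | X3 Y1 | X2 C | X2 Y2; C → a | X1 Y3 | X1 X3; X1 → c; X2 → a; X3 → d; Y1 → X3 X3; Y2 → X2 C; Y3 → S X1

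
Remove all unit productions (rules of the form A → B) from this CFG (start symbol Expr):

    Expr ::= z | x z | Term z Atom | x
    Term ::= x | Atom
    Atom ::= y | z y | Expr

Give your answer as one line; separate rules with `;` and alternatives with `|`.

Unit pairs: Atom ⇒* {Expr}; Term ⇒* {Atom, Expr}.
Replace each nonterminal's rules with the union of the non-unit rules of every nonterminal it unit-derives.

Expr ::= z | x z | Term z Atom | x; Term ::= x | y | z y | z | x z | Term z Atom; Atom ::= y | z y | z | x z | Term z Atom | x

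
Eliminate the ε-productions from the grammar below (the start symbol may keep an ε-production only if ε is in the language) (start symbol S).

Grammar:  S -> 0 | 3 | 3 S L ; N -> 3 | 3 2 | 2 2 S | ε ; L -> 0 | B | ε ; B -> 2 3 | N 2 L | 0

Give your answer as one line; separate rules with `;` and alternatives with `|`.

S -> 0 | 3 | 3 S L | 3 S; N -> 3 | 3 2 | 2 2 S; L -> 0 | B; B -> 2 3 | N 2 L | N 2 | 2 L | 2 | 0

Nullable set = {L, N}.
ε ∉ L(G), so no ε-production is kept.
Expand every rule over subsets of its nullable positions: S → 3 S L gives 3 S L | 3 S. B → N 2 L gives N 2 L | N 2 | 2 L | 2.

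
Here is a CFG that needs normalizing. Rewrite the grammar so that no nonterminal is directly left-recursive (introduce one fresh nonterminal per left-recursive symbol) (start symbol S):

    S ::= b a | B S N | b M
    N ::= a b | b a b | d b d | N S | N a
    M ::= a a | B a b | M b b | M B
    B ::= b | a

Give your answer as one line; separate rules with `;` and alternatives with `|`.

S ::= b a | B S N | b M; N ::= a b N' | b a b N' | d b d N'; M ::= a a M' | B a b M'; B ::= b | a; N' ::= S N' | a N' | ε; M' ::= b b M' | B M' | ε

Directly left-recursive nonterminals: N, M.
For N: α = {S, a}, β = {a b, b a b, d b d}. Rewrite as N → β N' and N' → α N' | ε.
For M: α = {b b, B}, β = {a a, B a b}. Rewrite as M → β M' and M' → α M' | ε.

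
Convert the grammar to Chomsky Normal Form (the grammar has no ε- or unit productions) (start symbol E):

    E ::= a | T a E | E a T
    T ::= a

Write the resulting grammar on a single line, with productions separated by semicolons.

E ::= a | T Y1 | E Y2; T ::= a; X1 ::= a; Y1 ::= X1 E; Y2 ::= X1 T

Introduce a nonterminal for each terminal appearing in a rule of length ≥ 2: X1 → a.
Binarize each right-hand side of length ≥ 3 by chaining fresh nonterminals (Y1, Y2, …): affected rules were E → T X1 E; E → E X1 T.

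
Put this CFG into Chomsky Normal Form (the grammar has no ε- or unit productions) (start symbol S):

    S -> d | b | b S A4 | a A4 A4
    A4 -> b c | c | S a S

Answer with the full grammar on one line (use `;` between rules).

Introduce a nonterminal for each terminal appearing in a rule of length ≥ 2: X1 → b, X2 → a, X3 → c.
Binarize each right-hand side of length ≥ 3 by chaining fresh nonterminals (Y1, Y2, …): affected rules were S → X1 S A4; S → X2 A4 A4; A4 → S X2 S.

S -> d | b | X1 Y1 | X2 Y2; A4 -> X1 X3 | c | S Y3; X1 -> b; X2 -> a; X3 -> c; Y1 -> S A4; Y2 -> A4 A4; Y3 -> X2 S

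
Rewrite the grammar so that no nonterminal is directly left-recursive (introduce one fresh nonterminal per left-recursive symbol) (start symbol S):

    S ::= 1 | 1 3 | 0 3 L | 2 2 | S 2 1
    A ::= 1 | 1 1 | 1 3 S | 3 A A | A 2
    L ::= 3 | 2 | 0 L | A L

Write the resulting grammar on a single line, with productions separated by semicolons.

S, A are directly left-recursive.
For S: α = {2 1}, β = {1, 1 3, 0 3 L, 2 2}. Rewrite as S → β S' and S' → α S' | ε.
For A: α = {2}, β = {1, 1 1, 1 3 S, 3 A A}. Rewrite as A → β A' and A' → α A' | ε.

S ::= 1 S' | 1 3 S' | 0 3 L S' | 2 2 S'; A ::= 1 A' | 1 1 A' | 1 3 S A' | 3 A A A'; L ::= 3 | 2 | 0 L | A L; S' ::= 2 1 S' | epsilon; A' ::= 2 A' | epsilon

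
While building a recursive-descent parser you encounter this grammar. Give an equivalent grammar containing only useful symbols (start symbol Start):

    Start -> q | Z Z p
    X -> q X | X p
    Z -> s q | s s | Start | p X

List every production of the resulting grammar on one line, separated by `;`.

Start -> q | Z Z p; Z -> s q | s s | Start

Generating nonterminals: {Start, Z}.
Reachable from Start after that: {Start, Z}.
Removed useless symbols: {X} and every production mentioning them.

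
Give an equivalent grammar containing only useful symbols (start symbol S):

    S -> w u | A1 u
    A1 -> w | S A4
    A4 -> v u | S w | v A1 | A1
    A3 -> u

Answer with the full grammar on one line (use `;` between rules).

S -> w u | A1 u; A1 -> w | S A4; A4 -> v u | S w | v A1 | A1

Generating nonterminals: {A1, A3, A4, S}.
Reachable from S after that: {A1, A4, S}.
Removed useless symbols: {A3} and every production mentioning them.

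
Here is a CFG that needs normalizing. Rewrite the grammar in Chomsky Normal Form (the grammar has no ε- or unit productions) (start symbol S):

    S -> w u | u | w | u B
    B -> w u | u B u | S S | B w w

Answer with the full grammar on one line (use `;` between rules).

Introduce a nonterminal for each terminal appearing in a rule of length ≥ 2: X1 → w, X2 → u.
Binarize each right-hand side of length ≥ 3 by chaining fresh nonterminals (Y1, Y2, …): affected rules were B → X2 B X2; B → B X1 X1.

S -> X1 X2 | u | w | X2 B; B -> X1 X2 | X2 Y1 | S S | B Y2; X1 -> w; X2 -> u; Y1 -> B X2; Y2 -> X1 X1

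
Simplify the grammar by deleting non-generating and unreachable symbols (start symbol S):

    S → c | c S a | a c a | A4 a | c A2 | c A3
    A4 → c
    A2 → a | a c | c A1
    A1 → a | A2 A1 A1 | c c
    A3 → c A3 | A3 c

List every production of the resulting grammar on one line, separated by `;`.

Generating nonterminals: {A1, A2, A4, S}.
Reachable from S after that: {A1, A2, A4, S}.
Removed useless symbols: {A3} and every production mentioning them.

S → c | c S a | a c a | A4 a | c A2; A4 → c; A2 → a | a c | c A1; A1 → a | A2 A1 A1 | c c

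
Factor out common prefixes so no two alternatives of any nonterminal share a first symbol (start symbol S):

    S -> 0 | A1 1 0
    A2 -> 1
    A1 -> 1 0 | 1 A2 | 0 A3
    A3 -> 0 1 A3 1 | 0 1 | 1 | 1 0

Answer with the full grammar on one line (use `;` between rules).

S -> 0 | A1 1 0; A2 -> 1; A1 -> 0 A3 | 1 A1'; A3 -> 0 1 A3' | 1 A3''; A1' -> 0 | A2; A3' -> A3 1 | ε; A3'' -> ε | 0

A1 has alternatives sharing prefix '1': factor to A1 → 1 A1' with A1' → 0 | A2.
A3 has alternatives sharing prefix '0 1': factor to A3 → 0 1 A3' with A3' → A3 1 | ε.
A3 has alternatives sharing prefix '1': factor to A3 → 1 A3'' with A3'' → ε | 0.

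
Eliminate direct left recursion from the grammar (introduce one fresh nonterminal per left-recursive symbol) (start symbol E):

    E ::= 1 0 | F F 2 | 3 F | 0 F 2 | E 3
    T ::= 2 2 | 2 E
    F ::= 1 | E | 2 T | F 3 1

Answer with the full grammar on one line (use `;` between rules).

Directly left-recursive nonterminals: E, F.
For E: α = {3}, β = {1 0, F F 2, 3 F, 0 F 2}. Rewrite as E → β E' and E' → α E' | ε.
For F: α = {3 1}, β = {1, E, 2 T}. Rewrite as F → β F' and F' → α F' | ε.

E ::= 1 0 E' | F F 2 E' | 3 F E' | 0 F 2 E'; T ::= 2 2 | 2 E; F ::= 1 F' | E F' | 2 T F'; E' ::= 3 E' | ε; F' ::= 3 1 F' | ε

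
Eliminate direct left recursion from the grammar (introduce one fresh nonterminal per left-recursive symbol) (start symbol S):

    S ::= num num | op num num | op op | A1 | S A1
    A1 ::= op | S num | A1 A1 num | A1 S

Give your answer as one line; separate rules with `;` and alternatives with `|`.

Directly left-recursive nonterminals: S, A1.
For S: α = {A1}, β = {num num, op num num, op op, A1}. Rewrite as S → β S' and S' → α S' | ε.
For A1: α = {A1 num, S}, β = {op, S num}. Rewrite as A1 → β A1' and A1' → α A1' | ε.

S ::= num num S' | op num num S' | op op S' | A1 S'; A1 ::= op A1' | S num A1'; S' ::= A1 S' | ε; A1' ::= A1 num A1' | S A1' | ε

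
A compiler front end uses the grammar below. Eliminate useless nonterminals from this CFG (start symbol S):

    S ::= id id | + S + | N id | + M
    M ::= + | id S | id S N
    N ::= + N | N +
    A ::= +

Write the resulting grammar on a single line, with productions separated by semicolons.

S ::= id id | + S + | + M; M ::= + | id S

Generating nonterminals: {A, M, S}.
Reachable from S after that: {M, S}.
Removed useless symbols: {A, N} and every production mentioning them.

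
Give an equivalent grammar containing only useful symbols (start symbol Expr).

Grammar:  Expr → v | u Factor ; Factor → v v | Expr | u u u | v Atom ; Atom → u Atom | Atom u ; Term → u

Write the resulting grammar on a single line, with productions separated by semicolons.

Generating nonterminals: {Expr, Factor, Term}.
Reachable from Expr after that: {Expr, Factor}.
Removed useless symbols: {Atom, Term} and every production mentioning them.

Expr → v | u Factor; Factor → v v | Expr | u u u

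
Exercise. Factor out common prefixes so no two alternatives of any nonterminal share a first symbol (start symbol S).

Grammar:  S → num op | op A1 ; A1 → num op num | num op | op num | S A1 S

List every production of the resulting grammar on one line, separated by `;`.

S → num op | op A1; A1 → op num | S A1 S | num op A1'; A1' → num | ε

A1 has alternatives sharing prefix 'num op': factor to A1 → num op A1' with A1' → num | ε.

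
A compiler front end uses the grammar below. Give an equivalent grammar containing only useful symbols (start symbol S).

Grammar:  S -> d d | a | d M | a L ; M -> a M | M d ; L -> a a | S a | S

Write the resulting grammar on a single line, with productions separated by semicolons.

Generating nonterminals: {L, S}.
Reachable from S after that: {L, S}.
Removed useless symbols: {M} and every production mentioning them.

S -> d d | a | a L; L -> a a | S a | S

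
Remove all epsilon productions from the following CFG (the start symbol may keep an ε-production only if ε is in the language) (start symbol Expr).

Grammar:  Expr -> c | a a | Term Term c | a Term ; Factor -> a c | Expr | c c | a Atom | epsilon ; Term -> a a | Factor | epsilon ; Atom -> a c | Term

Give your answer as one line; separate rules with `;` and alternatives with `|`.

The nullable symbols are {Atom, Factor, Term}.
ε ∉ L(G), so no ε-production is kept.
Add the nullable-subset variants: Expr → Term Term c gives Term Term c | Term c. Expr → a Term gives a Term | a. Factor → a Atom gives a Atom | a.

Expr -> c | a a | Term Term c | Term c | a Term | a; Factor -> a c | Expr | c c | a Atom | a; Term -> a a | Factor; Atom -> a c | Term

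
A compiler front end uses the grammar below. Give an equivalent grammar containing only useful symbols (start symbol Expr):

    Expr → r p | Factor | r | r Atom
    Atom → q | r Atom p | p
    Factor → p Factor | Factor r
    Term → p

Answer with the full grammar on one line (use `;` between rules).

Expr → r p | r | r Atom; Atom → q | r Atom p | p

Generating nonterminals: {Atom, Expr, Term}.
Reachable from Expr after that: {Atom, Expr}.
Removed useless symbols: {Factor, Term} and every production mentioning them.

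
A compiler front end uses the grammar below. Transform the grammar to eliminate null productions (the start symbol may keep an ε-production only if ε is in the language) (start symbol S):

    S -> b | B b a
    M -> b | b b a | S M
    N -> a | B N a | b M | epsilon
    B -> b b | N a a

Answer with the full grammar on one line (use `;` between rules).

S -> b | B b a; M -> b | b b a | S M; N -> a | B N a | B a | b M; B -> b b | N a a | a a

Nullable nonterminals: {N}.
ε ∉ L(G), so no ε-production is kept.
For each production, add variants omitting each subset of nullable occurrences: N → B N a gives B N a | B a. B → N a a gives N a a | a a.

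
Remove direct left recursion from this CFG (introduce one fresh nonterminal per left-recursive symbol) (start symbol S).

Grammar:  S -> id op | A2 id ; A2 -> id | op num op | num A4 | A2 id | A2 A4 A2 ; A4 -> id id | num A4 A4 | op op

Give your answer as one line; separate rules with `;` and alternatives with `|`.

S -> id op | A2 id; A2 -> id A2' | op num op A2' | num A4 A2'; A4 -> id id | num A4 A4 | op op; A2' -> id A2' | A4 A2 A2' | ε

Left recursion appears on A2.
For A2: α = {id, A4 A2}, β = {id, op num op, num A4}. Rewrite as A2 → β A2' and A2' → α A2' | ε.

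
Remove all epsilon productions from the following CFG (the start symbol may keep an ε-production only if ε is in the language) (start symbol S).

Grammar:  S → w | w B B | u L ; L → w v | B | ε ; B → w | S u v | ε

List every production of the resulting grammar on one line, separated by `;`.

The nullable symbols are {B, L}.
ε ∉ L(G), so no ε-production is kept.
Expand every rule over subsets of its nullable positions: S → w B B gives w B B | w B. S → u L gives u L | u.

S → w | w B B | w B | u L | u; L → w v | B; B → w | S u v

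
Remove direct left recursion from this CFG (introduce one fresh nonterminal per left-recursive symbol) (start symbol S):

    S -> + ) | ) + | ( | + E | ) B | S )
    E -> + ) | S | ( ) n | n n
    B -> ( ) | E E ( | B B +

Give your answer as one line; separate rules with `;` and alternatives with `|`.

S -> + ) S' | ) + S' | ( S' | + E S' | ) B S'; E -> + ) | S | ( ) n | n n; B -> ( ) B' | E E ( B'; S' -> ) S' | ε; B' -> B + B' | ε

S, B are directly left-recursive.
For S: α = {)}, β = {+ ), ) +, (, + E, ) B}. Rewrite as S → β S' and S' → α S' | ε.
For B: α = {B +}, β = {( ), E E (}. Rewrite as B → β B' and B' → α B' | ε.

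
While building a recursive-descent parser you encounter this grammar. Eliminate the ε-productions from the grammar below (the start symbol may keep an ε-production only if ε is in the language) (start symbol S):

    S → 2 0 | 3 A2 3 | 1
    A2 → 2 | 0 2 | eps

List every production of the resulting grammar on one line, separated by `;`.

The nullable symbols are {A2}.
ε ∉ L(G), so no ε-production is kept.
Expand every rule over subsets of its nullable positions: S → 3 A2 3 gives 3 A2 3 | 3 3.

S → 2 0 | 3 A2 3 | 3 3 | 1; A2 → 2 | 0 2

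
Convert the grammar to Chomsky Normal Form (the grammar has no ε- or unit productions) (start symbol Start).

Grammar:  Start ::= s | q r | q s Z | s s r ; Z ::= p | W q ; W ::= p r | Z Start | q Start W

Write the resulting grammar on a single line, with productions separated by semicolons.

Introduce a nonterminal for each terminal appearing in a rule of length ≥ 2: X1 → q, X2 → r, X3 → s, X4 → p.
Binarize each right-hand side of length ≥ 3 by chaining fresh nonterminals (Y1, Y2, …): affected rules were Start → X1 X3 Z; Start → X3 X3 X2; W → X1 Start W.

Start ::= s | X1 X2 | X1 Y1 | X3 Y2; Z ::= p | W X1; W ::= X4 X2 | Z Start | X1 Y3; X1 ::= q; X2 ::= r; X3 ::= s; X4 ::= p; Y1 ::= X3 Z; Y2 ::= X3 X2; Y3 ::= Start W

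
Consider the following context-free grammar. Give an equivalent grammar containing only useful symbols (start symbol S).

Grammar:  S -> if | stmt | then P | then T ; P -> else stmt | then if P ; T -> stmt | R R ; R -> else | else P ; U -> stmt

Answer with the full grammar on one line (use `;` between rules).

Generating nonterminals: {P, R, S, T, U}.
Reachable from S after that: {P, R, S, T}.
Removed useless symbols: {U} and every production mentioning them.

S -> if | stmt | then P | then T; P -> else stmt | then if P; T -> stmt | R R; R -> else | else P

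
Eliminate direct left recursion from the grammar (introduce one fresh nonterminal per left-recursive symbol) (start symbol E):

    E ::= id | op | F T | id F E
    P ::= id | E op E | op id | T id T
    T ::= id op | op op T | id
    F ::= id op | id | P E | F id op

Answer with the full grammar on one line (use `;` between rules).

Left recursion appears on F.
For F: α = {id op}, β = {id op, id, P E}. Rewrite as F → β F' and F' → α F' | ε.

E ::= id | op | F T | id F E; P ::= id | E op E | op id | T id T; T ::= id op | op op T | id; F ::= id op F' | id F' | P E F'; F' ::= id op F' | epsilon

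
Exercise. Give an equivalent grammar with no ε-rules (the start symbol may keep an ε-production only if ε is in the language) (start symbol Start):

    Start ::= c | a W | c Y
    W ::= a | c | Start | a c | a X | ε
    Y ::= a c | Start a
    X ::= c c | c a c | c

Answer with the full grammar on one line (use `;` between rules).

The nullable symbols are {W}.
ε ∉ L(G), so no ε-production is kept.
Expand every rule over subsets of its nullable positions: Start → a W gives a W | a.

Start ::= c | a W | a | c Y; W ::= a | c | Start | a c | a X; Y ::= a c | Start a; X ::= c c | c a c | c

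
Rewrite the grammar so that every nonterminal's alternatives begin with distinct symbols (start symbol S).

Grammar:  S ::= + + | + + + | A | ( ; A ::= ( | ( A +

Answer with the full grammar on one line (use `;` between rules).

S ::= A | ( | + + S'; A ::= ( A'; S' ::= ε | +; A' ::= ε | A +

S has alternatives sharing prefix '+ +': factor to S → + + S' with S' → ε | +.
A has alternatives sharing prefix '(': factor to A → ( A' with A' → ε | A +.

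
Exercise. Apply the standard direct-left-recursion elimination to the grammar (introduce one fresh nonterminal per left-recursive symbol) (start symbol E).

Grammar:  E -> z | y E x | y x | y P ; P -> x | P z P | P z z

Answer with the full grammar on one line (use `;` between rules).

P is directly left-recursive.
For P: α = {z P, z z}, β = {x}. Rewrite as P → β P' and P' → α P' | ε.

E -> z | y E x | y x | y P; P -> x P'; P' -> z P P' | z z P' | epsilon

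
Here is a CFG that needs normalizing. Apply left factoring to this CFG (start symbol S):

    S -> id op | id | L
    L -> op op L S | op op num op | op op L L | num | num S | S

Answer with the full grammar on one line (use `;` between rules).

S has alternatives sharing prefix 'id': factor to S → id S' with S' → op | ε.
L has alternatives sharing prefix 'op op': factor to L → op op L' with L' → L S | num op | L L.
L has alternatives sharing prefix 'num': factor to L → num L'' with L'' → ε | S.
L' has alternatives sharing prefix 'L': factor to L' → L L''' with L''' → S | L.

S -> L | id S'; L -> S | op op L' | num L''; S' -> op | ε; L' -> num op | L L'''; L'' -> ε | S; L''' -> S | L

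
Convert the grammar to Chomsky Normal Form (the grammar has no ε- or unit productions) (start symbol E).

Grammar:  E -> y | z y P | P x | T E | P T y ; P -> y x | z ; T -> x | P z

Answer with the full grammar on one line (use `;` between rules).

E -> y | X1 Y1 | P X3 | T E | P Y2; P -> X2 X3 | z; T -> x | P X1; X1 -> z; X2 -> y; X3 -> x; Y1 -> X2 P; Y2 -> T X2

Introduce a nonterminal for each terminal appearing in a rule of length ≥ 2: X1 → z, X2 → y, X3 → x.
Binarize each right-hand side of length ≥ 3 by chaining fresh nonterminals (Y1, Y2, …): affected rules were E → X1 X2 P; E → P T X2.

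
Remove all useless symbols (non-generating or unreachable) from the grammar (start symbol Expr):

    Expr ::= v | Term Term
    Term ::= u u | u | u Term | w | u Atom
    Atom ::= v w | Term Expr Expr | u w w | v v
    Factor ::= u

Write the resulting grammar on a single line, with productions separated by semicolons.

Expr ::= v | Term Term; Term ::= u u | u | u Term | w | u Atom; Atom ::= v w | Term Expr Expr | u w w | v v

Generating nonterminals: {Atom, Expr, Factor, Term}.
Reachable from Expr after that: {Atom, Expr, Term}.
Removed useless symbols: {Factor} and every production mentioning them.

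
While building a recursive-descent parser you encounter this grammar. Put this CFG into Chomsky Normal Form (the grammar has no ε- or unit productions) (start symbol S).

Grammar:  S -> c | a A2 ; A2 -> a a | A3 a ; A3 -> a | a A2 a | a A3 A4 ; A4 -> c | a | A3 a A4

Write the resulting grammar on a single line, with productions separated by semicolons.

Introduce a nonterminal for each terminal appearing in a rule of length ≥ 2: X1 → a.
Binarize each right-hand side of length ≥ 3 by chaining fresh nonterminals (Y1, Y2, …): affected rules were A3 → X1 A2 X1; A3 → X1 A3 A4; A4 → A3 X1 A4.

S -> c | X1 A2; A2 -> X1 X1 | A3 X1; A3 -> a | X1 Y1 | X1 Y2; A4 -> c | a | A3 Y3; X1 -> a; Y1 -> A2 X1; Y2 -> A3 A4; Y3 -> X1 A4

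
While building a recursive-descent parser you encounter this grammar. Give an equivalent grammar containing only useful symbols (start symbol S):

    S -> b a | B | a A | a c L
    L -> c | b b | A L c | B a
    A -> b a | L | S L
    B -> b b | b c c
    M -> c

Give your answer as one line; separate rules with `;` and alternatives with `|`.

Generating nonterminals: {A, B, L, M, S}.
Reachable from S after that: {A, B, L, S}.
Removed useless symbols: {M} and every production mentioning them.

S -> b a | B | a A | a c L; L -> c | b b | A L c | B a; A -> b a | L | S L; B -> b b | b c c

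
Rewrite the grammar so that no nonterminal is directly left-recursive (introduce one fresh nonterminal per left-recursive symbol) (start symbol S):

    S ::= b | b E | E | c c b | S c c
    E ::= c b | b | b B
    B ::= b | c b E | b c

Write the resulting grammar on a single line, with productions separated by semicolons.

S ::= b S' | b E S' | E S' | c c b S'; E ::= c b | b | b B; B ::= b | c b E | b c; S' ::= c c S' | epsilon

S is directly left-recursive.
For S: α = {c c}, β = {b, b E, E, c c b}. Rewrite as S → β S' and S' → α S' | ε.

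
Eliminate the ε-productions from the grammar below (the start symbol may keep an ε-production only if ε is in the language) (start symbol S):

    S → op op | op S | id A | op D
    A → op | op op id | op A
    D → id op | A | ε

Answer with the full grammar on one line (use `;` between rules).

Nullable set = {D}.
ε ∉ L(G), so no ε-production is kept.
Add the nullable-subset variants: S → op D gives op D | op.

S → op op | op S | id A | op D | op; A → op | op op id | op A; D → id op | A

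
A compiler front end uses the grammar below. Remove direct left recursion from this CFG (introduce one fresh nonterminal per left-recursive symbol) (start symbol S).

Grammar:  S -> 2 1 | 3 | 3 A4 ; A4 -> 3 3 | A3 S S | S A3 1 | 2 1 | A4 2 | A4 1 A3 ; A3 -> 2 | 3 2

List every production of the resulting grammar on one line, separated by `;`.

S -> 2 1 | 3 | 3 A4; A4 -> 3 3 A4' | A3 S S A4' | S A3 1 A4' | 2 1 A4'; A3 -> 2 | 3 2; A4' -> 2 A4' | 1 A3 A4' | ε

Left recursion appears on A4.
For A4: α = {2, 1 A3}, β = {3 3, A3 S S, S A3 1, 2 1}. Rewrite as A4 → β A4' and A4' → α A4' | ε.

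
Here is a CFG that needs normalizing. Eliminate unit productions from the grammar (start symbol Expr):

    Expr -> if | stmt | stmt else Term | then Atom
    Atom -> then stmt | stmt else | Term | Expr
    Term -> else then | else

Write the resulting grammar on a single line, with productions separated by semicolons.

Unit pairs: Atom ⇒* {Expr, Term}.
For every A with A ⇒* B via unit rules, add B's non-unit alternatives to A; then delete every rule of the form X → Y.

Expr -> if | stmt | stmt else Term | then Atom; Atom -> else then | else | then stmt | stmt else | if | stmt | stmt else Term | then Atom; Term -> else then | else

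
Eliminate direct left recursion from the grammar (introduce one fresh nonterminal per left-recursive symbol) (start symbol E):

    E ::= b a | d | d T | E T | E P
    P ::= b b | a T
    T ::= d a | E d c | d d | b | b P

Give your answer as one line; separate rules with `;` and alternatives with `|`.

E ::= b a E' | d E' | d T E'; P ::= b b | a T; T ::= d a | E d c | d d | b | b P; E' ::= T E' | P E' | epsilon

E is directly left-recursive.
For E: α = {T, P}, β = {b a, d, d T}. Rewrite as E → β E' and E' → α E' | ε.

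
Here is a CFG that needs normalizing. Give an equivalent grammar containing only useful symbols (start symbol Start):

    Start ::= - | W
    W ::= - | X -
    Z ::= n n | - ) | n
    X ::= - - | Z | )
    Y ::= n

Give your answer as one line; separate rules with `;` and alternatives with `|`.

Start ::= - | W; W ::= - | X -; Z ::= n n | - ) | n; X ::= - - | Z | )

Generating nonterminals: {Start, W, X, Y, Z}.
Reachable from Start after that: {Start, W, X, Z}.
Removed useless symbols: {Y} and every production mentioning them.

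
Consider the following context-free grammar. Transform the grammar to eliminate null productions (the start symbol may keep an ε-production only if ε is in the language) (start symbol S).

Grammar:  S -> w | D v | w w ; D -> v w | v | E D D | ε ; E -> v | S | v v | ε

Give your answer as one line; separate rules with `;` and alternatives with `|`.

Nullable nonterminals: {D, E}.
ε ∉ L(G), so no ε-production is kept.
Expand every rule over subsets of its nullable positions: S → D v gives D v | v. D → E D D gives E D D | E D | E | D D.

S -> w | D v | v | w w; D -> v w | v | E D D | E D | E | D D; E -> v | S | v v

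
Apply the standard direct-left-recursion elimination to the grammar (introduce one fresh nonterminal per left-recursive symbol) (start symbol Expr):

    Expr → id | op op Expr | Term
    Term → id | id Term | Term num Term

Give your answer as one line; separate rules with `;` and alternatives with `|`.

Expr → id | op op Expr | Term; Term → id Term1 | id Term Term1; Term1 → num Term Term1 | ε

Left recursion appears on Term.
For Term: α = {num Term}, β = {id, id Term}. Rewrite as Term → β Term1 and Term1 → α Term1 | ε.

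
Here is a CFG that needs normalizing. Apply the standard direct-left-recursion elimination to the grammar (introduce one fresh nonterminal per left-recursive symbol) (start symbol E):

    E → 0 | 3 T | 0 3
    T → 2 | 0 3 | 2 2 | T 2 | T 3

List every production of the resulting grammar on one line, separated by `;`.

E → 0 | 3 T | 0 3; T → 2 T' | 0 3 T' | 2 2 T'; T' → 2 T' | 3 T' | ε

T is directly left-recursive.
For T: α = {2, 3}, β = {2, 0 3, 2 2}. Rewrite as T → β T' and T' → α T' | ε.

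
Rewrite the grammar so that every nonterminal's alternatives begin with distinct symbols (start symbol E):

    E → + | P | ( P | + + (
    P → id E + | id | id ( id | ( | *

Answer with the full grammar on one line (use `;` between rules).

E has alternatives sharing prefix '+': factor to E → + E' with E' → ε | + (.
P has alternatives sharing prefix 'id': factor to P → id P' with P' → E + | ε | ( id.

E → P | ( P | + E'; P → ( | * | id P'; E' → eps | + (; P' → E + | eps | ( id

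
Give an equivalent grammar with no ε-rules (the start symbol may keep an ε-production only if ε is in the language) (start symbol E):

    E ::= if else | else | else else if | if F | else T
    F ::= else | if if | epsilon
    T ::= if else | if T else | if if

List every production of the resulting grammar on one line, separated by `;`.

Nullable nonterminals: {F}.
ε ∉ L(G), so no ε-production is kept.
Add the nullable-subset variants: E → if F gives if F | if.

E ::= if else | else | else else if | if F | if | else T; F ::= else | if if; T ::= if else | if T else | if if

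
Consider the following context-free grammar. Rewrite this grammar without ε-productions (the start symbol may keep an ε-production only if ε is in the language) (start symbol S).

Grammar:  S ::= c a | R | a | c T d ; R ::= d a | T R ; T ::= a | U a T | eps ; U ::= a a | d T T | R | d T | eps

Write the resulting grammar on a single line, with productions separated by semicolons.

Nullable nonterminals: {T, U}.
ε ∉ L(G), so no ε-production is kept.
Add the nullable-subset variants: S → c T d gives c T d | c d. T → U a T gives U a T | U a | a T. U → d T T gives d T T | d T | d.

S ::= c a | R | a | c T d | c d; R ::= d a | T R; T ::= a | U a T | U a | a T; U ::= a a | d T T | d T | d | R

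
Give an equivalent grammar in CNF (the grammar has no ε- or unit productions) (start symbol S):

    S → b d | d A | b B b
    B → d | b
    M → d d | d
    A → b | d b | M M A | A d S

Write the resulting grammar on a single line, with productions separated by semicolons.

S → X1 X2 | X2 A | X1 Y1; B → d | b; M → X2 X2 | d; A → b | X2 X1 | M Y2 | A Y3; X1 → b; X2 → d; Y1 → B X1; Y2 → M A; Y3 → X2 S

Introduce a nonterminal for each terminal appearing in a rule of length ≥ 2: X1 → b, X2 → d.
Binarize each right-hand side of length ≥ 3 by chaining fresh nonterminals (Y1, Y2, …): affected rules were S → X1 B X1; A → M M A; A → A X2 S.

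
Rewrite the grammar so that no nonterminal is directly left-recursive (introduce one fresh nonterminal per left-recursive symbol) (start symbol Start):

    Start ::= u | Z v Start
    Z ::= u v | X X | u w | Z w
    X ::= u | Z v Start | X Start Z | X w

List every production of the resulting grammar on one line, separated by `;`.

Left recursion appears on Z, X.
For Z: α = {w}, β = {u v, X X, u w}. Rewrite as Z → β Z1 and Z1 → α Z1 | ε.
For X: α = {Start Z, w}, β = {u, Z v Start}. Rewrite as X → β X1 and X1 → α X1 | ε.

Start ::= u | Z v Start; Z ::= u v Z1 | X X Z1 | u w Z1; X ::= u X1 | Z v Start X1; Z1 ::= w Z1 | ε; X1 ::= Start Z X1 | w X1 | ε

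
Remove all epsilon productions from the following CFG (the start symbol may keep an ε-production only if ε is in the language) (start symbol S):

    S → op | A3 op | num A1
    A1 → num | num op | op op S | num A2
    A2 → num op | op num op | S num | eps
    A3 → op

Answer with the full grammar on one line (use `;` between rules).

S → op | A3 op | num A1; A1 → num | num op | op op S | num A2; A2 → num op | op num op | S num; A3 → op

Nullable set = {A2}.
ε ∉ L(G), so no ε-production is kept.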